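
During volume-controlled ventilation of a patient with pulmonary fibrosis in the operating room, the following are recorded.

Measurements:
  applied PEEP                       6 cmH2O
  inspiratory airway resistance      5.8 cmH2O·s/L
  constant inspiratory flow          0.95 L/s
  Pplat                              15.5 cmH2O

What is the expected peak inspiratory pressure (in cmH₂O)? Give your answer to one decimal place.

21.0

PIP = Pplat + Raw × flow = 15.5 + 5.8 × 0.95 = 15.5 + 5.51 = 21.01 cmH2O.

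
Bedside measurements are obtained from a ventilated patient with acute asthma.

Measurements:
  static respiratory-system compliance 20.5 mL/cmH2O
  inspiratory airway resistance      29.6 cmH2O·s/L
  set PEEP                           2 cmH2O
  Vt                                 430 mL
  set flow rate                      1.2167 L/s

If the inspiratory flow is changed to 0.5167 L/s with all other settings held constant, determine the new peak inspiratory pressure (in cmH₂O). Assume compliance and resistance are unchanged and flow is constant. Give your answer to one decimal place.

PIP = Vt/C + R·V̇ + PEEP (constant-flow equation of motion).
Only the resistive term changes: ΔPIP = R × ΔV̇ = 29.6 × (0.5167 − 1.2167) = 29.6 × -0.7 = -20.72 cmH2O.
Original PIP = 430/20.5 + 29.6×1.2167 + 2 = 58.99 cmH2O; new PIP = 58.99 + (-20.72) = 38.27 cmH2O.

38.3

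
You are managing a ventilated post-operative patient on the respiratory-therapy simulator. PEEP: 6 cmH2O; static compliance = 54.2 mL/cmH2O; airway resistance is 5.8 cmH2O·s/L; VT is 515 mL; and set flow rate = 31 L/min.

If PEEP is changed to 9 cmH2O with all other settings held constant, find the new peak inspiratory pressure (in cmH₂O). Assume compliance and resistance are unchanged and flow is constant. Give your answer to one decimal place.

21.5

Flow: 31 L/min ÷ 60 = 0.5167 L/s.
PIP = Vt/C + R·V̇ + PEEP (constant-flow equation of motion).
Only the baseline term changes: ΔPIP = ΔPEEP = 9 − 6 = 3.0 cmH2O.
Original PIP = 515/54.2 + 5.8×0.5167 + 6 = 18.499 cmH2O; new PIP = 18.499 + (3.0) = 21.499 cmH2O.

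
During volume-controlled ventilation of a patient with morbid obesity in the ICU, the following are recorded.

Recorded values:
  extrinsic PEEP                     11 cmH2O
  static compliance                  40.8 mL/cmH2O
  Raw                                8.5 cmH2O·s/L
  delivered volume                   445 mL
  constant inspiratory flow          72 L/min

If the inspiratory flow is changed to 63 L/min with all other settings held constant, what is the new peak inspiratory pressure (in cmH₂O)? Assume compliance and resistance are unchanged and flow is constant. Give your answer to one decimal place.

Flow: 72 L/min ÷ 60 = 1.2 L/s.
New flow: 63 L/min ÷ 60 = 1.05 L/s.
PIP = Vt/C + R·V̇ + PEEP (constant-flow equation of motion).
Only the resistive term changes: ΔPIP = R × ΔV̇ = 8.5 × (1.05 − 1.2) = 8.5 × -0.15 = -1.275 cmH2O.
Original PIP = 445/40.8 + 8.5×1.2 + 11 = 32.107 cmH2O; new PIP = 32.107 + (-1.275) = 30.832 cmH2O.

30.8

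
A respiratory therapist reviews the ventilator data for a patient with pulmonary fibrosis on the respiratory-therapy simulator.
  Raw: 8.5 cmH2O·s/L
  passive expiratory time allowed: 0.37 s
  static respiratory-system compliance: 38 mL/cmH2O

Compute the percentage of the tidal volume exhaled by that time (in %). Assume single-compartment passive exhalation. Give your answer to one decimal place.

τ = R × C = 8.5 × 38 mL/cmH2O = 8.5 × 0.038 L/cmH2O = 0.323 s.
Passive exhalation: V(t)/V₀ = e^(−t/τ) = e^(−0.37/0.323) = 0.3181.
Fraction exhaled = 1 − 0.3181 = 0.6819 → 68.19%.

68.2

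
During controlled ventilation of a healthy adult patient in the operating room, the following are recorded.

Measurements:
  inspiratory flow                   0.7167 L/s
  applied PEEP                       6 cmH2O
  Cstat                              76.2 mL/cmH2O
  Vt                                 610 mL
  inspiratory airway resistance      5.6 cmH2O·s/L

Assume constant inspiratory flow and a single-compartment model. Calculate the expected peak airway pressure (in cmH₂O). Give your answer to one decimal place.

Equation of motion (constant flow): PIP = Vt/C + R·V̇ + PEEP.
PIP = 610/76.2 + 5.6×0.7167 + 6 = 8.005 + 4.014 + 6 = 18.019 cmH2O.

18.0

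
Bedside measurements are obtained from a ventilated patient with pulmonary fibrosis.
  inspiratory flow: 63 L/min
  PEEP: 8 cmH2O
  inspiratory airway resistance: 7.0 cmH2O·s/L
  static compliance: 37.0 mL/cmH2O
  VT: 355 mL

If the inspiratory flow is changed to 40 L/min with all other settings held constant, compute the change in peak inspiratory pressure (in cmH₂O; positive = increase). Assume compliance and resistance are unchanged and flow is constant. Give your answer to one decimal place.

Flow: 63 L/min ÷ 60 = 1.05 L/s.
New flow: 40 L/min ÷ 60 = 0.6667 L/s.
PIP = Vt/C + R·V̇ + PEEP (constant-flow equation of motion).
Only the resistive term changes: ΔPIP = R × ΔV̇ = 7.0 × (0.6667 − 1.05) = 7.0 × -0.3833 = -2.683 cmH2O.

-2.7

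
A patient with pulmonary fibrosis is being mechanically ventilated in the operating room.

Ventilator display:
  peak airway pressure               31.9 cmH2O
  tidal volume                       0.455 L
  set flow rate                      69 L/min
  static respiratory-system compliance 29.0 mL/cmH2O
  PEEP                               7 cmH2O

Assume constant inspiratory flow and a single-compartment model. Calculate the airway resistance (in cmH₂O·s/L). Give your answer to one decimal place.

8.0

Flow: 69 L/min ÷ 60 = 1.15 L/s.
Equation of motion (constant flow): PIP = Vt/C + R·V̇ + PEEP.
R·V̇ = PIP − Vt/C − PEEP = 31.9 − 455/29.0 − 7 = 31.9 − 15.69 − 7 = 9.21 cmH2O.
R = 9.21 / 1.15 = 8.009 cmH2O·s/L.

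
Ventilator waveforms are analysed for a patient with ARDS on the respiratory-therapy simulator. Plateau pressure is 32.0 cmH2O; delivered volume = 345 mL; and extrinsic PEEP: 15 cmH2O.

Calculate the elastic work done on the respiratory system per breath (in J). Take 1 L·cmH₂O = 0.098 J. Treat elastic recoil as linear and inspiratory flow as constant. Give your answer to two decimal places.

0.29

Elastic work ≈ ½ × (Pplat − PEEP) × Vt = 0.5 × (32.0 − 15) × 0.345 L = 0.5 × 17.0 × 0.345 = 2.933 L·cmH2O.
× 0.098 J/(L·cmH2O) → 0.2874 J.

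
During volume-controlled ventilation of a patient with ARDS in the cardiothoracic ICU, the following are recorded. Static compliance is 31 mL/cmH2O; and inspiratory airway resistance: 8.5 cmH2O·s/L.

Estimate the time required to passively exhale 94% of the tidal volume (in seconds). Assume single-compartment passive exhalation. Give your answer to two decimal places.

0.74

τ = R × C = 8.5 × 31 mL/cmH2O = 8.5 × 0.031 L/cmH2O = 0.2635 s.
Exhaled fraction f = 1 − e^(−t/τ) → t = −τ·ln(1 − f) = −0.2635·ln(0.06) = 0.7413 s.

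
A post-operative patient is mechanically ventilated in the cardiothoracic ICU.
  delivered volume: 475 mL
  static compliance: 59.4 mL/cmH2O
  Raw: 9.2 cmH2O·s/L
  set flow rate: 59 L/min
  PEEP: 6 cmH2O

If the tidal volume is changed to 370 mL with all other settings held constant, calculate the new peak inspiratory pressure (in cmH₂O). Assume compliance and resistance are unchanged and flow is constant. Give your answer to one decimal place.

21.3

Flow: 59 L/min ÷ 60 = 0.9833 L/s.
PIP = Vt/C + R·V̇ + PEEP (constant-flow equation of motion).
Only the elastic term changes: ΔPIP = ΔVt / C = (370 − 475) / 59.4 = -1.768 cmH2O.
Original PIP = 475/59.4 + 9.2×0.9833 + 6 = 23.043 cmH2O; new PIP = 23.043 + (-1.768) = 21.275 cmH2O.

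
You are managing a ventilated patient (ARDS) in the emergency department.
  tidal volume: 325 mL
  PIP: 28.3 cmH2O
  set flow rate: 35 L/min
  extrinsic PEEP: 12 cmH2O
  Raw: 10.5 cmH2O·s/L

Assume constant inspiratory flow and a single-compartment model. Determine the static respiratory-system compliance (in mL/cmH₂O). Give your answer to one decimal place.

Flow: 35 L/min ÷ 60 = 0.5833 L/s.
Equation of motion (constant flow): PIP = Vt/C + R·V̇ + PEEP.
Vt/C = PIP − R·V̇ − PEEP = 28.3 − 10.5×0.5833 − 12 = 28.3 − 6.125 − 12 = 10.175 cmH2O.
C = Vt / 10.175 = 325 / 10.175 = 31.941 mL/cmH2O.

31.9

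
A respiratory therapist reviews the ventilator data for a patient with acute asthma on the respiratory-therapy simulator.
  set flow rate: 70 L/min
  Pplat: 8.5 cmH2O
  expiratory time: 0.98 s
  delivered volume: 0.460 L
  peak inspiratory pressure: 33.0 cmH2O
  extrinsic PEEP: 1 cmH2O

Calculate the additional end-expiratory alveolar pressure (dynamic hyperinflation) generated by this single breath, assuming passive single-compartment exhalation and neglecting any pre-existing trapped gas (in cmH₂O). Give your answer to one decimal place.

Flow: 70 L/min ÷ 60 = 1.1667 L/s.
R = (PIP − Pplat)/V̇ = (33.0 − 8.5) / 1.1667 = 24.5/1.1667 = 20.999 cmH2O·s/L.
C = Vt/(Pplat − PEEP) = 460.0 / (8.5 − 1) = 460.0/7.5 = 61.333 mL/cmH2O.
τ = R × C = 20.999 × 0.06133 L/cmH2O = 1.288 s.
Fraction remaining = e^(−Te/τ) = e^(−0.98/1.288) = 0.4673; trapped volume = 460.0 × 0.4673 = 214.96 mL.
Additional alveolar pressure from trapping ≈ V_trapped / C = 214.96 / 61.333 = 3.505 cmH2O.

3.5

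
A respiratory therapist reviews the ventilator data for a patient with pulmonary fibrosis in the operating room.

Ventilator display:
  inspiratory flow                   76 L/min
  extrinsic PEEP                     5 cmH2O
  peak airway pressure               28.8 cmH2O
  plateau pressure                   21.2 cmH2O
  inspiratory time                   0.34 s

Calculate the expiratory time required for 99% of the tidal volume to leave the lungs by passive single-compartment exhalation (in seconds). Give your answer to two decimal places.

Flow: 76 L/min ÷ 60 = 1.2667 L/s.
Vt = flow × Ti = 1.2667 L/s × 0.34 s × 1000 mL/L = 430.68 mL.
R = (PIP − Pplat)/V̇ = (28.8 − 21.2) / 1.2667 = 7.6/1.2667 = 6.0 cmH2O·s/L.
C = Vt/(Pplat − PEEP) = 430.68 / (21.2 − 5) = 430.68/16.2 = 26.585 mL/cmH2O.
τ = R × C = 6.0 × 0.02659 L/cmH2O = 0.1595 s.
t = −τ·ln(1 − 0.99) = −0.1595·ln(0.01) = 0.7345 s.

0.73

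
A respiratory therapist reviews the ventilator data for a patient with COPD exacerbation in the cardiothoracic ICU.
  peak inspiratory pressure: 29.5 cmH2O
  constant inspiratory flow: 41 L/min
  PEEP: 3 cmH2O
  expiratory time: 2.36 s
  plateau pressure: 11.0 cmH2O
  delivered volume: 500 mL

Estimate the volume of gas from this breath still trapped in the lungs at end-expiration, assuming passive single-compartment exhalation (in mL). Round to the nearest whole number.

124

Flow: 41 L/min ÷ 60 = 0.6833 L/s.
R = (PIP − Pplat)/V̇ = (29.5 − 11.0) / 0.6833 = 18.5/0.6833 = 27.074 cmH2O·s/L.
C = Vt/(Pplat − PEEP) = 500.0 / (11.0 − 3) = 500.0/8.0 = 62.5 mL/cmH2O.
τ = R × C = 27.074 × 0.0625 L/cmH2O = 1.692 s.
Fraction remaining = e^(−Te/τ) = e^(−2.36/1.692) = 0.2479.
Trapped volume = 500.0 × 0.2479 = 123.95 mL.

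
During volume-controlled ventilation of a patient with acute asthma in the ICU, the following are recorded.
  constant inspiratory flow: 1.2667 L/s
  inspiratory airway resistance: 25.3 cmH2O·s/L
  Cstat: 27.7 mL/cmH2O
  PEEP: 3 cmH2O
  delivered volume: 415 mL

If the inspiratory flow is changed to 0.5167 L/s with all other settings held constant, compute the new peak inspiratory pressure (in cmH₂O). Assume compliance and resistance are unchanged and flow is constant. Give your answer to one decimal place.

PIP = Vt/C + R·V̇ + PEEP (constant-flow equation of motion).
Only the resistive term changes: ΔPIP = R × ΔV̇ = 25.3 × (0.5167 − 1.2667) = 25.3 × -0.75 = -18.975 cmH2O.
Original PIP = 415/27.7 + 25.3×1.2667 + 3 = 50.029 cmH2O; new PIP = 50.029 + (-18.975) = 31.054 cmH2O.

31.1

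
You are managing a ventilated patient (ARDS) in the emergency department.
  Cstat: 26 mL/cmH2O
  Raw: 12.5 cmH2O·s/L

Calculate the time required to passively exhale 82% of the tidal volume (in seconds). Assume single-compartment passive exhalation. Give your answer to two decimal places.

τ = R × C = 12.5 × 26 mL/cmH2O = 12.5 × 0.026 L/cmH2O = 0.325 s.
Exhaled fraction f = 1 − e^(−t/τ) → t = −τ·ln(1 − f) = −0.325·ln(0.18) = 0.5573 s.

0.56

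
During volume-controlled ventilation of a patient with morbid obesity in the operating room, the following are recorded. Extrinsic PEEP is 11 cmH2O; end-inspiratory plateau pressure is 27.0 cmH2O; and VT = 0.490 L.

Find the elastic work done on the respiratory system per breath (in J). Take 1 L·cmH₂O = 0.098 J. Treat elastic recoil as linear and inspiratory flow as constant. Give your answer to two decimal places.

0.38

Elastic work ≈ ½ × (Pplat − PEEP) × Vt = 0.5 × (27.0 − 11) × 0.490 L = 0.5 × 16.0 × 0.490 = 3.92 L·cmH2O.
× 0.098 J/(L·cmH2O) → 0.3842 J.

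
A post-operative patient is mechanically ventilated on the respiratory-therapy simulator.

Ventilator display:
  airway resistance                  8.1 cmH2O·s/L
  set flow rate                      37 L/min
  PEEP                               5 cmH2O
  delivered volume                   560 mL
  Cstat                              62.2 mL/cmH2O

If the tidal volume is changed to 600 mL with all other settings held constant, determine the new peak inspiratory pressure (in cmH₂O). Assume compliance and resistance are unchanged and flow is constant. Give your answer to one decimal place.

19.6

Flow: 37 L/min ÷ 60 = 0.6167 L/s.
PIP = Vt/C + R·V̇ + PEEP (constant-flow equation of motion).
Only the elastic term changes: ΔPIP = ΔVt / C = (600 − 560) / 62.2 = 0.6431 cmH2O.
Original PIP = 560/62.2 + 8.1×0.6167 + 5 = 18.998 cmH2O; new PIP = 18.998 + (0.6431) = 19.641 cmH2O.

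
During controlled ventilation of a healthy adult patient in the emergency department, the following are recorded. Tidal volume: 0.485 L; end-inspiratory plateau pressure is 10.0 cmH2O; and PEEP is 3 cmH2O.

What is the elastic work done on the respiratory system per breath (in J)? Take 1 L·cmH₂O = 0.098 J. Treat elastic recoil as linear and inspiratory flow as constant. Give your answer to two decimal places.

0.17

Elastic work ≈ ½ × (Pplat − PEEP) × Vt = 0.5 × (10.0 − 3) × 0.485 L = 0.5 × 7.0 × 0.485 = 1.698 L·cmH2O.
× 0.098 J/(L·cmH2O) → 0.1664 J.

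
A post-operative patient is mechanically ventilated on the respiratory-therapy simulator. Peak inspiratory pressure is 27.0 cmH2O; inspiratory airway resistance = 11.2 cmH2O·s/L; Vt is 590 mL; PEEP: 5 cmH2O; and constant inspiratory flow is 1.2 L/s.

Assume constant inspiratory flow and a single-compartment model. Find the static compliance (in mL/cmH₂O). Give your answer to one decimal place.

Equation of motion (constant flow): PIP = Vt/C + R·V̇ + PEEP.
Vt/C = PIP − R·V̇ − PEEP = 27.0 − 11.2×1.2 − 5 = 27.0 − 13.44 − 5 = 8.56 cmH2O.
C = Vt / 8.56 = 590 / 8.56 = 68.925 mL/cmH2O.

68.9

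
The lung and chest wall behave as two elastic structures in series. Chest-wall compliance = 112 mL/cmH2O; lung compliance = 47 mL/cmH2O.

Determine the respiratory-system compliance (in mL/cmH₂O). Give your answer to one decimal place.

Lung and chest wall are elastances in series: 1/Crs = 1/CL + 1/Ccw.
1/Crs = 1/47 + 1/112 = 0.03021.
Crs = 33.102 mL/cmH2O.

33.1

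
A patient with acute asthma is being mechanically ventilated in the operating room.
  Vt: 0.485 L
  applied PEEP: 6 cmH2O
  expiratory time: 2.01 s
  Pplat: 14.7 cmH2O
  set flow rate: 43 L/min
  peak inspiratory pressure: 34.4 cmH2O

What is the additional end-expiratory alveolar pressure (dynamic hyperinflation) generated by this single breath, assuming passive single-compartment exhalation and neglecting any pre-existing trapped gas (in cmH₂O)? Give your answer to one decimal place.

Flow: 43 L/min ÷ 60 = 0.7167 L/s.
R = (PIP − Pplat)/V̇ = (34.4 − 14.7) / 0.7167 = 19.7/0.7167 = 27.487 cmH2O·s/L.
C = Vt/(Pplat − PEEP) = 485.0 / (14.7 − 6) = 485.0/8.7 = 55.747 mL/cmH2O.
τ = R × C = 27.487 × 0.05575 L/cmH2O = 1.532 s.
Fraction remaining = e^(−Te/τ) = e^(−2.01/1.532) = 0.2693; trapped volume = 485.0 × 0.2693 = 130.61 mL.
Additional alveolar pressure from trapping ≈ V_trapped / C = 130.61 / 55.747 = 2.343 cmH2O.

2.3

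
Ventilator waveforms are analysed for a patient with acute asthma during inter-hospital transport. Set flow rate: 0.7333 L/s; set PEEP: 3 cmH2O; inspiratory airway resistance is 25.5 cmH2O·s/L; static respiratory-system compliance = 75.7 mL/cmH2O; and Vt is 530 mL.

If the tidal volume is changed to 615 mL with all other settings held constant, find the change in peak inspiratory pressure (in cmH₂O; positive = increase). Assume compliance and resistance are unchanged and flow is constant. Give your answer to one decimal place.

1.1

PIP = Vt/C + R·V̇ + PEEP (constant-flow equation of motion).
Only the elastic term changes: ΔPIP = ΔVt / C = (615 − 530) / 75.7 = 1.123 cmH2O.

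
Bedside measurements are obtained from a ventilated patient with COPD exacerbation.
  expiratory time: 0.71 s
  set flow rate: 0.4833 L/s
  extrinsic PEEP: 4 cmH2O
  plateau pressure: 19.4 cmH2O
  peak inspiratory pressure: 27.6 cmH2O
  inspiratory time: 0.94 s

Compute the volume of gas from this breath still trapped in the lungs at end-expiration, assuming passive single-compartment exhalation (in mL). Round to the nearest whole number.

110

Vt = flow × Ti = 0.4833 L/s × 0.94 s × 1000 mL/L = 454.3 mL.
R = (PIP − Pplat)/V̇ = (27.6 − 19.4) / 0.4833 = 8.2/0.4833 = 16.967 cmH2O·s/L.
C = Vt/(Pplat − PEEP) = 454.3 / (19.4 − 4) = 454.3/15.4 = 29.5 mL/cmH2O.
τ = R × C = 16.967 × 0.0295 L/cmH2O = 0.5005 s.
Fraction remaining = e^(−Te/τ) = e^(−0.71/0.5005) = 0.2421.
Trapped volume = 454.3 × 0.2421 = 109.99 mL.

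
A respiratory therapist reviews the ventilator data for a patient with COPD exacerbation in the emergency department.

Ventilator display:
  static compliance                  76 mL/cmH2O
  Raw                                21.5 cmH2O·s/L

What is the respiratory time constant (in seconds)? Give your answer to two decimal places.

τ = R × C = 21.5 × 76 mL/cmH2O = 21.5 × 0.076 L/cmH2O = 1.634 s.

1.63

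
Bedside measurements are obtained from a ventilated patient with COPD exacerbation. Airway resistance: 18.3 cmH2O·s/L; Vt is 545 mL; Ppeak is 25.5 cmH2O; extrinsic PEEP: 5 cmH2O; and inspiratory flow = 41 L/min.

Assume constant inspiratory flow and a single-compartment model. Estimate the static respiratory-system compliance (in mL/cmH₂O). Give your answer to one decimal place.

Flow: 41 L/min ÷ 60 = 0.6833 L/s.
Equation of motion (constant flow): PIP = Vt/C + R·V̇ + PEEP.
Vt/C = PIP − R·V̇ − PEEP = 25.5 − 18.3×0.6833 − 5 = 25.5 − 12.504 − 5 = 7.996 cmH2O.
C = Vt / 7.996 = 545 / 7.996 = 68.159 mL/cmH2O.

68.2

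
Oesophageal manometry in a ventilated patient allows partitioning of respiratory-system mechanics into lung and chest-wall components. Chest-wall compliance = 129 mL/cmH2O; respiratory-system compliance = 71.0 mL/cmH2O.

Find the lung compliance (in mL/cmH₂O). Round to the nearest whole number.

158

1/CL = 1/Crs − 1/Ccw.
1/CL = 1/71.0 − 1/129 = 0.006333.
CL = 157.9 mL/cmH2O.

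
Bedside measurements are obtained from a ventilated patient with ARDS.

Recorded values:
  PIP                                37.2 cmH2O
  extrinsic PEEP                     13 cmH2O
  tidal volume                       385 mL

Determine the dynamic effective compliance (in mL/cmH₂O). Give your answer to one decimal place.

Dynamic compliance = Vt / (PIP − PEEP) = 385 / (37.2 − 13) = 385 / 24.2 = 15.909 mL/cmH2O.

15.9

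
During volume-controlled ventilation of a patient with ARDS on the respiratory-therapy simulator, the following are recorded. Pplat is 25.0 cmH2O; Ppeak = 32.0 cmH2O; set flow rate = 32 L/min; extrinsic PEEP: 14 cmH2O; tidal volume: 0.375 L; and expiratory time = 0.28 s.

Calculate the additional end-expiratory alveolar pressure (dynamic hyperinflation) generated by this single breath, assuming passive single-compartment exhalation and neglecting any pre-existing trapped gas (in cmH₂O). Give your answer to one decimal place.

Flow: 32 L/min ÷ 60 = 0.5333 L/s.
R = (PIP − Pplat)/V̇ = (32.0 − 25.0) / 0.5333 = 7.0/0.5333 = 13.126 cmH2O·s/L.
C = Vt/(Pplat − PEEP) = 375.0 / (25.0 − 14) = 375.0/11.0 = 34.091 mL/cmH2O.
τ = R × C = 13.126 × 0.03409 L/cmH2O = 0.4475 s.
Fraction remaining = e^(−Te/τ) = e^(−0.28/0.4475) = 0.5349; trapped volume = 375.0 × 0.5349 = 200.59 mL.
Additional alveolar pressure from trapping ≈ V_trapped / C = 200.59 / 34.091 = 5.884 cmH2O.

5.9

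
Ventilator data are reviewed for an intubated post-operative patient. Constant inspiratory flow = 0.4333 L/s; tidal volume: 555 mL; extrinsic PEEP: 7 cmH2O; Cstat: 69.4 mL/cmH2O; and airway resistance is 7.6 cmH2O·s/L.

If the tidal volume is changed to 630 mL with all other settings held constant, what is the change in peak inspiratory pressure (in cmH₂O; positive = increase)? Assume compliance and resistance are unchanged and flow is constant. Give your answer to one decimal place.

1.1

PIP = Vt/C + R·V̇ + PEEP (constant-flow equation of motion).
Only the elastic term changes: ΔPIP = ΔVt / C = (630 − 555) / 69.4 = 1.081 cmH2O.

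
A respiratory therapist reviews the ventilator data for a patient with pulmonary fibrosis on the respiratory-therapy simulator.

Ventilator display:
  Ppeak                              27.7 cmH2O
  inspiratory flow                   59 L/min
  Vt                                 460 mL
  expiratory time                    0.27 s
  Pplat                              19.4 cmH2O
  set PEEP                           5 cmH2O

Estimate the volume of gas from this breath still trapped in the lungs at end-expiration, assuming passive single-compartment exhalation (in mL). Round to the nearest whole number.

Flow: 59 L/min ÷ 60 = 0.9833 L/s.
R = (PIP − Pplat)/V̇ = (27.7 − 19.4) / 0.9833 = 8.3/0.9833 = 8.441 cmH2O·s/L.
C = Vt/(Pplat − PEEP) = 460.0 / (19.4 − 5) = 460.0/14.4 = 31.944 mL/cmH2O.
τ = R × C = 8.441 × 0.03194 L/cmH2O = 0.2696 s.
Fraction remaining = e^(−Te/τ) = e^(−0.27/0.2696) = 0.3673.
Trapped volume = 460.0 × 0.3673 = 168.96 mL.

169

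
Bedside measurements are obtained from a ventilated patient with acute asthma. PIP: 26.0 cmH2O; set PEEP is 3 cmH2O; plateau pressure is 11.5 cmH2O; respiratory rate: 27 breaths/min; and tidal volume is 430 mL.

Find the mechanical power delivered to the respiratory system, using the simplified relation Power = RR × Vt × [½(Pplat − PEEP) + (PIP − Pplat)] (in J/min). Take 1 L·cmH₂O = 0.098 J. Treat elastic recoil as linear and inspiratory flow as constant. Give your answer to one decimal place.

Per-breath work = Vt × [½(Pplat−PEEP) + (PIP−Pplat)] = 0.430 × [0.5×8.5 + 14.5] = 0.430 × 18.75 = 8.063 L·cmH2O.
Power = 27 × 8.063 = 217.7 L·cmH2O/min.
× 0.098 J/(L·cmH2O) → 21.335 J/min.

21.3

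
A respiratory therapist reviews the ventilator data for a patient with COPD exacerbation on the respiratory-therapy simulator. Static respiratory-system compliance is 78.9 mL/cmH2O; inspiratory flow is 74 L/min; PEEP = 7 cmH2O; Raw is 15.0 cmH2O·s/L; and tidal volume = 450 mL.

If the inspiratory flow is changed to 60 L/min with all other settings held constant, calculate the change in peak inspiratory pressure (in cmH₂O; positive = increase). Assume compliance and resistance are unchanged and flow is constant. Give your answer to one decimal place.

-3.5

Flow: 74 L/min ÷ 60 = 1.2333 L/s.
New flow: 60 L/min ÷ 60 = 1 L/s.
PIP = Vt/C + R·V̇ + PEEP (constant-flow equation of motion).
Only the resistive term changes: ΔPIP = R × ΔV̇ = 15.0 × (1 − 1.2333) = 15.0 × -0.2333 = -3.5 cmH2O.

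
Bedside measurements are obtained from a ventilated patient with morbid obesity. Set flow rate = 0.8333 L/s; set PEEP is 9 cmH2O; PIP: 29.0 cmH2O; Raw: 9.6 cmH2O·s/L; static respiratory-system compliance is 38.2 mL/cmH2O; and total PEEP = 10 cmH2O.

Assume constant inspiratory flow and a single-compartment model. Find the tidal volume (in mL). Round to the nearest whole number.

420

Total PEEP = 10 cmH2O (set 9 + intrinsic 1); this is the baseline alveolar pressure.
Equation of motion (constant flow): PIP = Vt/C + R·V̇ + PEEP.
Vt/C = PIP − R·V̇ − PEEP = 29.0 − 8.0 − 10 = 11.0 cmH2O.
Vt = C × 11.0 = 38.2 × 11.0 = 420.2 mL.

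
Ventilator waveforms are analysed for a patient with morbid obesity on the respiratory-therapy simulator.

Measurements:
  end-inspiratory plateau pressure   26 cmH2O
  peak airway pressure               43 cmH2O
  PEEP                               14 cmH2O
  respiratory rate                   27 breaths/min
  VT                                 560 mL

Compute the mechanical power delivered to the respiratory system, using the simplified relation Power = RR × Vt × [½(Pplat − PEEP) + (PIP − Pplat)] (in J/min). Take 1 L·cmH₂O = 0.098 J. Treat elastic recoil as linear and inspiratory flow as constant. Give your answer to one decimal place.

Per-breath work = Vt × [½(Pplat−PEEP) + (PIP−Pplat)] = 0.560 × [0.5×12.0 + 17.0] = 0.560 × 23.0 = 12.88 L·cmH2O.
Power = 27 × 12.88 = 347.76 L·cmH2O/min.
× 0.098 J/(L·cmH2O) → 34.08 J/min.

34.1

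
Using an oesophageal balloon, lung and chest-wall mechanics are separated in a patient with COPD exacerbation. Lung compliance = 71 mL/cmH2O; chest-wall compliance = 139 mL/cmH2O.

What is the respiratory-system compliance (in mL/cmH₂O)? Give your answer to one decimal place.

47.0

Lung and chest wall are elastances in series: 1/Crs = 1/CL + 1/Ccw.
1/Crs = 1/71 + 1/139 = 0.02128.
Crs = 46.992 mL/cmH2O.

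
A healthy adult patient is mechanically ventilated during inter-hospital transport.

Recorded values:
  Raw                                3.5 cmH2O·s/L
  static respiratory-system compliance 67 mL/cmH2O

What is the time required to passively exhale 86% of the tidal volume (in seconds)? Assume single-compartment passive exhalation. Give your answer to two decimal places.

0.46

τ = R × C = 3.5 × 67 mL/cmH2O = 3.5 × 0.067 L/cmH2O = 0.2345 s.
Exhaled fraction f = 1 − e^(−t/τ) → t = −τ·ln(1 − f) = −0.2345·ln(0.14) = 0.4611 s.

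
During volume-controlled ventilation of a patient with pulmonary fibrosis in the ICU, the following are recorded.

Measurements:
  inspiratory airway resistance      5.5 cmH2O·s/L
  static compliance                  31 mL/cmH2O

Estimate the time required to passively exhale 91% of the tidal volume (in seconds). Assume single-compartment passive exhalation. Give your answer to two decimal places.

τ = R × C = 5.5 × 31 mL/cmH2O = 5.5 × 0.031 L/cmH2O = 0.1705 s.
Exhaled fraction f = 1 − e^(−t/τ) → t = −τ·ln(1 − f) = −0.1705·ln(0.09) = 0.4106 s.

0.41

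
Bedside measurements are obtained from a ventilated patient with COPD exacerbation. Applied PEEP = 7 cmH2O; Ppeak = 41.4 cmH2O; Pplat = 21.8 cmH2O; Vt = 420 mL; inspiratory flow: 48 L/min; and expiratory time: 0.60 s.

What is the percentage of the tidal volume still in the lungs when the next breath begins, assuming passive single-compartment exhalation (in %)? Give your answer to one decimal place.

42.2

Flow: 48 L/min ÷ 60 = 0.8 L/s.
R = (PIP − Pplat)/V̇ = (41.4 − 21.8) / 0.8 = 19.6/0.8 = 24.5 cmH2O·s/L.
C = Vt/(Pplat − PEEP) = 420.0 / (21.8 − 7) = 420.0/14.8 = 28.378 mL/cmH2O.
τ = R × C = 24.5 × 0.02838 L/cmH2O = 0.6953 s.
Fraction remaining at end-expiration = e^(−Te/τ) = e^(−0.60/0.6953) = 0.4219 → 42.19%.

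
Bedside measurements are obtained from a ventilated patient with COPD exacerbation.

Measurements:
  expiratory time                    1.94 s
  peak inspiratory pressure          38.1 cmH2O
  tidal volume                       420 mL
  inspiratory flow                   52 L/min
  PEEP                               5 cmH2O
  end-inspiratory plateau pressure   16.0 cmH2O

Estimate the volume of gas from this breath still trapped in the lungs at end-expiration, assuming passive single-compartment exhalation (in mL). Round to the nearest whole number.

Flow: 52 L/min ÷ 60 = 0.8667 L/s.
R = (PIP − Pplat)/V̇ = (38.1 − 16.0) / 0.8667 = 22.1/0.8667 = 25.499 cmH2O·s/L.
C = Vt/(Pplat − PEEP) = 420.0 / (16.0 − 5) = 420.0/11.0 = 38.182 mL/cmH2O.
τ = R × C = 25.499 × 0.03818 L/cmH2O = 0.9736 s.
Fraction remaining = e^(−Te/τ) = e^(−1.94/0.9736) = 0.1363.
Trapped volume = 420.0 × 0.1363 = 57.246 mL.

57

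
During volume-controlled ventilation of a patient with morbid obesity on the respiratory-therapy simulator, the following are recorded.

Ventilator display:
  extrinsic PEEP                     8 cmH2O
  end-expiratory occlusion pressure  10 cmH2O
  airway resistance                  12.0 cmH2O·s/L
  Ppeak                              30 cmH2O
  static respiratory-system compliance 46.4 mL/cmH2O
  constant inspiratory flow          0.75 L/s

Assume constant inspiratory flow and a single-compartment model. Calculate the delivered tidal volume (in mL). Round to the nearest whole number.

510

Total PEEP = 10 cmH2O (set 8 + intrinsic 2); this is the baseline alveolar pressure.
Equation of motion (constant flow): PIP = Vt/C + R·V̇ + PEEP.
Vt/C = PIP − R·V̇ − PEEP = 30 − 9.0 − 10 = 11.0 cmH2O.
Vt = C × 11.0 = 46.4 × 11.0 = 510.4 mL.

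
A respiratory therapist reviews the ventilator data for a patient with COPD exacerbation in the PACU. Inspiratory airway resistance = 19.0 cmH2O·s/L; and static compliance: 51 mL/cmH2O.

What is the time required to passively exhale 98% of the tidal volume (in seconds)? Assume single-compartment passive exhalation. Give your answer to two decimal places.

3.79

τ = R × C = 19.0 × 51 mL/cmH2O = 19.0 × 0.051 L/cmH2O = 0.969 s.
Exhaled fraction f = 1 − e^(−t/τ) → t = −τ·ln(1 − f) = −0.969·ln(0.02) = 3.791 s.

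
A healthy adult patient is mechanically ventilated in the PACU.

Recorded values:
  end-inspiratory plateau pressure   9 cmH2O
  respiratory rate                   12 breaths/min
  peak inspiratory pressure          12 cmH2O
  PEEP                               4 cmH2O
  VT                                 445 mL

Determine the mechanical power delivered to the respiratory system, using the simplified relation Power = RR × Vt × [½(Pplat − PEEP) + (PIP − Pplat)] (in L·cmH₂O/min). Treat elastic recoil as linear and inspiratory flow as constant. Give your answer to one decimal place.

Per-breath work = Vt × [½(Pplat−PEEP) + (PIP−Pplat)] = 0.445 × [0.5×5.0 + 3.0] = 0.445 × 5.5 = 2.448 L·cmH2O.
Power = 12 × 2.448 = 29.376 L·cmH2O/min.

29.4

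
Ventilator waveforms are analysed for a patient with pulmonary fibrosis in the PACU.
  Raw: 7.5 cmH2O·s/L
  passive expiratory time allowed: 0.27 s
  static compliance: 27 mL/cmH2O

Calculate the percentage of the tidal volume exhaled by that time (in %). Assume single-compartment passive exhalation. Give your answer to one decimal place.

73.6

τ = R × C = 7.5 × 27 mL/cmH2O = 7.5 × 0.027 L/cmH2O = 0.2025 s.
Passive exhalation: V(t)/V₀ = e^(−t/τ) = e^(−0.27/0.2025) = 0.2636.
Fraction exhaled = 1 − 0.2636 = 0.7364 → 73.64%.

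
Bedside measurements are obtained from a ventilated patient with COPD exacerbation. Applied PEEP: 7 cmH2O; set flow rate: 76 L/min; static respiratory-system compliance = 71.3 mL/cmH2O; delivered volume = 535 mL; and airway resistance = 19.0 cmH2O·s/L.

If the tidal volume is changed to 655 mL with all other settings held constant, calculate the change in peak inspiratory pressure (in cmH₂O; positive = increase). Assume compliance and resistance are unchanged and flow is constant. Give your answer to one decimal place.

1.7

PIP = Vt/C + R·V̇ + PEEP (constant-flow equation of motion).
Only the elastic term changes: ΔPIP = ΔVt / C = (655 − 535) / 71.3 = 1.683 cmH2O.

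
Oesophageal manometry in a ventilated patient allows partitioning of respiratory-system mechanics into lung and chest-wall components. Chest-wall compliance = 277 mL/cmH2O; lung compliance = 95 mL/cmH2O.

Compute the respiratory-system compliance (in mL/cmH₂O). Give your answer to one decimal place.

70.7

Lung and chest wall are elastances in series: 1/Crs = 1/CL + 1/Ccw.
1/Crs = 1/95 + 1/277 = 0.01414.
Crs = 70.721 mL/cmH2O.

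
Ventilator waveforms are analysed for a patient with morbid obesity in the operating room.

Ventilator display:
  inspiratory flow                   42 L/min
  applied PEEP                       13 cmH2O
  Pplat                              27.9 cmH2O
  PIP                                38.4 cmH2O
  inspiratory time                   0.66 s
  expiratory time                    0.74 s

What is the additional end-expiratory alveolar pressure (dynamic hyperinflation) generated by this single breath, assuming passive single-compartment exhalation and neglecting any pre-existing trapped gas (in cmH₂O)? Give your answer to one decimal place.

Flow: 42 L/min ÷ 60 = 0.7 L/s.
Vt = flow × Ti = 0.7 L/s × 0.66 s × 1000 mL/L = 462.0 mL.
R = (PIP − Pplat)/V̇ = (38.4 − 27.9) / 0.7 = 10.5/0.7 = 15.0 cmH2O·s/L.
C = Vt/(Pplat − PEEP) = 462.0 / (27.9 − 13) = 462.0/14.9 = 31.007 mL/cmH2O.
τ = R × C = 15.0 × 0.03101 L/cmH2O = 0.4652 s.
Fraction remaining = e^(−Te/τ) = e^(−0.74/0.4652) = 0.2038; trapped volume = 462.0 × 0.2038 = 94.156 mL.
Additional alveolar pressure from trapping ≈ V_trapped / C = 94.156 / 31.007 = 3.037 cmH2O.

3.0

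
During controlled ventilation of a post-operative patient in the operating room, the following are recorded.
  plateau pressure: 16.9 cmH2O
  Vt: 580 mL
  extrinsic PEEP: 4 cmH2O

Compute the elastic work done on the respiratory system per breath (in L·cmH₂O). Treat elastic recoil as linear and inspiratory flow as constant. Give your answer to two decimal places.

Elastic work ≈ ½ × (Pplat − PEEP) × Vt = 0.5 × (16.9 − 4) × 0.580 L = 0.5 × 12.9 × 0.580 = 3.741 L·cmH2O.

3.74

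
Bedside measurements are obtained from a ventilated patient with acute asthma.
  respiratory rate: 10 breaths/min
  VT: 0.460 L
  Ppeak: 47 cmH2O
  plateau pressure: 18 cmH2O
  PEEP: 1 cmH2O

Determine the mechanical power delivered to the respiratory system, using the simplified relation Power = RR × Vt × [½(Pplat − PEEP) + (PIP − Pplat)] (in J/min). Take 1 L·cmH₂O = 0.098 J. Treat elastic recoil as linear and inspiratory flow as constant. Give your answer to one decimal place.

Per-breath work = Vt × [½(Pplat−PEEP) + (PIP−Pplat)] = 0.460 × [0.5×17.0 + 29.0] = 0.460 × 37.5 = 17.25 L·cmH2O.
Power = 10 × 17.25 = 172.5 L·cmH2O/min.
× 0.098 J/(L·cmH2O) → 16.905 J/min.

16.9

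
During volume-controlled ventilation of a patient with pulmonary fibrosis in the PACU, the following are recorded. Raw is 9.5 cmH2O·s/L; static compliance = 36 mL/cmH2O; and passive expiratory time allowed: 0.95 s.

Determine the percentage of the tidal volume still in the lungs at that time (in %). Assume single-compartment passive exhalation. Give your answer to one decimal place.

6.2

τ = R × C = 9.5 × 36 mL/cmH2O = 9.5 × 0.036 L/cmH2O = 0.342 s.
Passive exhalation: V(t)/V₀ = e^(−t/τ) = e^(−0.95/0.342) = 0.06218.
Fraction remaining = 0.06218 → 6.218%.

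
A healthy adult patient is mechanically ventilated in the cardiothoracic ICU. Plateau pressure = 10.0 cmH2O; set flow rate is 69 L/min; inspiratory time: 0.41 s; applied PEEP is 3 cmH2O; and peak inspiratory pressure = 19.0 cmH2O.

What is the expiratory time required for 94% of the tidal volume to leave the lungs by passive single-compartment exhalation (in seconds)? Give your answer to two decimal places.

Flow: 69 L/min ÷ 60 = 1.15 L/s.
Vt = flow × Ti = 1.15 L/s × 0.41 s × 1000 mL/L = 471.5 mL.
R = (PIP − Pplat)/V̇ = (19.0 − 10.0) / 1.15 = 9.0/1.15 = 7.826 cmH2O·s/L.
C = Vt/(Pplat − PEEP) = 471.5 / (10.0 − 3) = 471.5/7.0 = 67.357 mL/cmH2O.
τ = R × C = 7.826 × 0.06736 L/cmH2O = 0.5272 s.
t = −τ·ln(1 − 0.94) = −0.5272·ln(0.06) = 1.483 s.

1.48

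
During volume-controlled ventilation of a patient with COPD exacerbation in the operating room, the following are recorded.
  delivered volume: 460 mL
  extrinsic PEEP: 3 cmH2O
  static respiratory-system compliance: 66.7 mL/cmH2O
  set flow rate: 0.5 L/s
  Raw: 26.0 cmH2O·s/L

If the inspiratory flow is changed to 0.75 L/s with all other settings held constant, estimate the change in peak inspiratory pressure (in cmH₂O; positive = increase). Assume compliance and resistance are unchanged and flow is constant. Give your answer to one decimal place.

6.5

PIP = Vt/C + R·V̇ + PEEP (constant-flow equation of motion).
Only the resistive term changes: ΔPIP = R × ΔV̇ = 26.0 × (0.75 − 0.5) = 26.0 × 0.25 = 6.5 cmH2O.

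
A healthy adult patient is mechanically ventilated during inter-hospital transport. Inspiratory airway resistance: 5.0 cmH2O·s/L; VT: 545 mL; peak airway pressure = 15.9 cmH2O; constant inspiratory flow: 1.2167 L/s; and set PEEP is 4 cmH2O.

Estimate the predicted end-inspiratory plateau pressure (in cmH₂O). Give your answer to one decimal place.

Pplat = PIP − Raw × flow = 15.9 − 5.0 × 1.2167 = 15.9 − 6.084 = 9.816 cmH2O.

9.8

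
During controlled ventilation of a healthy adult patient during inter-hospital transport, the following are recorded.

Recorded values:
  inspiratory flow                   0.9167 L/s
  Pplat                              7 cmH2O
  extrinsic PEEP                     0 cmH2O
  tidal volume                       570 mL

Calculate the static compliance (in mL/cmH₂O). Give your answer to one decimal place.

81.4

Cstat = Vt / (Pplat − PEEP) = 570 / (7 − 0) = 570 / 7.0 = 81.429 mL/cmH2O.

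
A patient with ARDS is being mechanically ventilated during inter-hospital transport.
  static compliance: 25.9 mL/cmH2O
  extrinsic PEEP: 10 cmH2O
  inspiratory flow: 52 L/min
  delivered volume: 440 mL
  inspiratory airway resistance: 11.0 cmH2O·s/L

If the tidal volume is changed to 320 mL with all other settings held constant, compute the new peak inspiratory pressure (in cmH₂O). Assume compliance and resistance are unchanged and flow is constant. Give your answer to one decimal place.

Flow: 52 L/min ÷ 60 = 0.8667 L/s.
PIP = Vt/C + R·V̇ + PEEP (constant-flow equation of motion).
Only the elastic term changes: ΔPIP = ΔVt / C = (320 − 440) / 25.9 = -4.633 cmH2O.
Original PIP = 440/25.9 + 11.0×0.8667 + 10 = 36.522 cmH2O; new PIP = 36.522 + (-4.633) = 31.889 cmH2O.

31.9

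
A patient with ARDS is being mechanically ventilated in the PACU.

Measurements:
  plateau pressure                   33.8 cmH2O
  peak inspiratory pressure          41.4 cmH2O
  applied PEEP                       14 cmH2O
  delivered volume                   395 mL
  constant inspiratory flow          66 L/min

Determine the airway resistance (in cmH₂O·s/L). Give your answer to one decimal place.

Flow: 66 L/min ÷ 60 = 1.1 L/s.
Raw = (PIP − Pplat) / flow = (41.4 − 33.8) / 1.1 = 7.6 / 1.1 = 6.909 cmH2O·s/L.

6.9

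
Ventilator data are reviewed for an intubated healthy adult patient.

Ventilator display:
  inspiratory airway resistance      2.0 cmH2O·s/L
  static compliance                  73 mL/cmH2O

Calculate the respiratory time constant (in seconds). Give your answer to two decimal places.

τ = R × C = 2.0 × 73 mL/cmH2O = 2.0 × 0.073 L/cmH2O = 0.146 s.

0.15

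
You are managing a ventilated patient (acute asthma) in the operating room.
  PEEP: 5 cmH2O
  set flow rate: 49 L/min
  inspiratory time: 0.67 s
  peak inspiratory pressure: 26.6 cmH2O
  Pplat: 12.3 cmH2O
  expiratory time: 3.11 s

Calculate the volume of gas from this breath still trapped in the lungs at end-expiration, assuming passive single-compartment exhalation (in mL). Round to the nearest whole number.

51

Flow: 49 L/min ÷ 60 = 0.8167 L/s.
Vt = flow × Ti = 0.8167 L/s × 0.67 s × 1000 mL/L = 547.19 mL.
R = (PIP − Pplat)/V̇ = (26.6 − 12.3) / 0.8167 = 14.3/0.8167 = 17.509 cmH2O·s/L.
C = Vt/(Pplat − PEEP) = 547.19 / (12.3 − 5) = 547.19/7.3 = 74.958 mL/cmH2O.
τ = R × C = 17.509 × 0.07496 L/cmH2O = 1.312 s.
Fraction remaining = e^(−Te/τ) = e^(−3.11/1.312) = 0.09344.
Trapped volume = 547.19 × 0.09344 = 51.129 mL.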